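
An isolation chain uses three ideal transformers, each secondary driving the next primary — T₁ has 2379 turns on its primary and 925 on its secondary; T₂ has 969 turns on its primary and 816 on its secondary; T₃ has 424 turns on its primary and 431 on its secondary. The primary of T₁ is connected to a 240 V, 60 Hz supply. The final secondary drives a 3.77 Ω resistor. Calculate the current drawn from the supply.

After T₁: V = 240.00 × 925/2379 = 93.317 V.
After T₂: V = 93.317 × 816/969 = 78.582 V.
After T₃: V = 78.582 × 431/424 = 79.880 V.
I_load = 79.880/3.77 = 21.188 A, so P_out = 79.880 × 21.188 = 1692.5 W.
All ideal ⇒ P_in = P_out, so I_supply = 1692.5/240 = 7.05 A.

I_supply ≈ 7.05 A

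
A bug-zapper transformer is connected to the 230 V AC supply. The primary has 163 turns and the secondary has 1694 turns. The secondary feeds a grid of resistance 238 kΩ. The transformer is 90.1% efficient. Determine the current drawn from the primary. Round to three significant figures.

V_s = 230 × 1694/163 = 2390.3 V.
I_s = V_s/R = 2390.3/238000 = 0.010043 A.
P_out = V_s I_s = 2390.3 × 0.010043 = 24.007 W.
P_in = P_out/η = 24.007/0.901 = 26.644 W.
I_p = P_in/V_p = 26.644/230 = 0.116 A.

I_p ≈ 0.116 A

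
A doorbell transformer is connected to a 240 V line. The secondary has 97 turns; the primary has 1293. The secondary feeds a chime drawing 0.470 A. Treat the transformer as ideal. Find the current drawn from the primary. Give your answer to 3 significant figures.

For an ideal transformer I_p N_p = I_s N_s, so I_p = 0.470 × 97/1293 = 0.0353 A.

I_p ≈ 0.0353 A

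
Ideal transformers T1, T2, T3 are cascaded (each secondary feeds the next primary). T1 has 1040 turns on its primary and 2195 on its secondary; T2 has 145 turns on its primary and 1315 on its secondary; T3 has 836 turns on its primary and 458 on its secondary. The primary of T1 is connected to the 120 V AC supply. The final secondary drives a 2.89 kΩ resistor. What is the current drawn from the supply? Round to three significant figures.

After T1: V = 120.00 × 2195/1040 = 253.27 V.
After T2: V = 253.27 × 1315/145 = 2296.9 V.
After T3: V = 2296.9 × 458/836 = 1258.3 V.
I_load = 1258.3/2890 = 0.43541 A, so P_out = 1258.3 × 0.43541 = 547.90 W.
All ideal ⇒ P_in = P_out, so I_supply = 547.90/120 = 4.57 A.

I_supply ≈ 4.57 A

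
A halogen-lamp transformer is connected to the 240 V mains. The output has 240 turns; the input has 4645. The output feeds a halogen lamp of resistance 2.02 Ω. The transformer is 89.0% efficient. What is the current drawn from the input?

I_in ≈ 0.356 A

V_out = 240 × 240/4645 = 12.400 V.
I_out = V_out/R = 12.400/2.02 = 6.1388 A.
P_out = V_out I_out = 12.400 × 6.1388 = 76.124 W.
P_in = P_out/η = 76.124/0.890 = 85.533 W.
I_in = P_in/V_in = 85.533/240 = 0.356 A.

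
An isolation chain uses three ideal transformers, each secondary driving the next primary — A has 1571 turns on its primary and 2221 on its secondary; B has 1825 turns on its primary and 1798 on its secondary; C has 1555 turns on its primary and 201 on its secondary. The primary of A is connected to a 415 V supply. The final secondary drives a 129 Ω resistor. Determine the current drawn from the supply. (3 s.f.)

I_supply ≈ 0.104 A

After A: V = 415.00 × 2221/1571 = 586.71 V.
After B: V = 586.71 × 1798/1825 = 578.03 V.
After C: V = 578.03 × 201/1555 = 74.716 V.
I_load = 74.716/129 = 0.57919 A, so P_out = 74.716 × 0.57919 = 43.275 W.
All ideal ⇒ P_in = P_out, so I_supply = 43.275/415 = 0.104 A.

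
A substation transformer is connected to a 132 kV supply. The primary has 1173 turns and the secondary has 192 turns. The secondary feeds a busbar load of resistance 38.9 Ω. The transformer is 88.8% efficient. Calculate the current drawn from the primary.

V_s = 132000 × 192/1173 = 21606 V.
I_s = V_s/R = 21606/38.9 = 555.43 A.
P_out = V_s I_s = 21606 × 555.43 = 1.2001×10^7 W.
P_in = P_out/η = 1.2001×10^7/0.888 = 1.3514×10^7 W.
I_p = P_in/V_p = 1.3514×10^7/132000 = 102 A.

I_p ≈ 102 A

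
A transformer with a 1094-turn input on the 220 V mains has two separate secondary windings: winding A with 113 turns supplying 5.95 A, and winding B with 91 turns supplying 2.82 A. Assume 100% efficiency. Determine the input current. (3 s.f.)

I_in ≈ 0.849 A

V_A = 220 × 113/1094 = 22.724 V; V_B = 220 × 91/1094 = 18.300 V.
P_out = V_A I_A + V_B I_B = 22.724×5.95 + 18.300×2.82 = 135.21 + 51.605 = 186.81 W.
Ideal ⇒ P_in = P_out, so I_in = P_out/V_in = 186.81/220 = 0.849 A.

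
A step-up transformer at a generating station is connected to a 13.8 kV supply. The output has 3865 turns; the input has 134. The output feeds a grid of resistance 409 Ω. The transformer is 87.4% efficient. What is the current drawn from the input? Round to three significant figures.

V_out = 13800 × 3865/134 = 398040 V.
I_out = V_out/R = 398040/409 = 973.20 A.
P_out = V_out I_out = 398040 × 973.20 = 3.8737×10^8 W.
P_in = P_out/η = 3.8737×10^8/0.874 = 4.4321×10^8 W.
I_in = P_in/V_in = 4.4321×10^8/13800 = 32100 A.

I_in ≈ 32100 A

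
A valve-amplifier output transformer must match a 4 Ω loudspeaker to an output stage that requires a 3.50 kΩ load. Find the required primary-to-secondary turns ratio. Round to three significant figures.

Z_p/Z_s = (N_p/N_s)², so N_p/N_s = √(3500/4) = √875 = 29.6.

N_p/N_s ≈ 29.6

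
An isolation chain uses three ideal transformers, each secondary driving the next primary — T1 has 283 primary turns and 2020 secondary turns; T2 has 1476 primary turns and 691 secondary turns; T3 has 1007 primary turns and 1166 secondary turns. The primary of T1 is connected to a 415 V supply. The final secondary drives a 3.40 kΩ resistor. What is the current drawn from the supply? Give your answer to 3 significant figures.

I_supply ≈ 1.83 A

Secondary of T1: V = 415.00 × 2020/283 = 2962.2 V.
Secondary of T2: V = 2962.2 × 691/1476 = 1386.8 V.
Secondary of T3: V = 1386.8 × 1166/1007 = 1605.7 V.
I_load = 1605.7/3400 = 0.47227 A, so P_out = 1605.7 × 0.47227 = 758.35 W.
All ideal ⇒ P_in = P_out, so I_supply = 758.35/415 = 1.83 A.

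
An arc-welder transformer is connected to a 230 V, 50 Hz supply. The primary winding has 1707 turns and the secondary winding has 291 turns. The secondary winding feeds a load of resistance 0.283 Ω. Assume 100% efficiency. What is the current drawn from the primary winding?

I_p ≈ 23.6 A

V_s = V_p × N_s/N_p = 230 × 291/1707 = 39.209 V.
I_s = V_s/R = 39.209/0.283 = 138.55 A.
For an ideal transformer I_p N_p = I_s N_s, so I_p = 138.55 × 291/1707 = 23.6 A.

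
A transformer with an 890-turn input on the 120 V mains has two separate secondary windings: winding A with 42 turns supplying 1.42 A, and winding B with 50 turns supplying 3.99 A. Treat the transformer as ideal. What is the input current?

I_in ≈ 0.291 A

V_A = 120 × 42/890 = 5.6629 V; V_B = 120 × 50/890 = 6.7416 V.
P_out = V_A I_A + V_B I_B = 5.6629×1.42 + 6.7416×3.99 = 8.0413 + 26.899 = 34.940 W.
Ideal ⇒ P_in = P_out, so I_in = P_out/V_in = 34.940/120 = 0.291 A.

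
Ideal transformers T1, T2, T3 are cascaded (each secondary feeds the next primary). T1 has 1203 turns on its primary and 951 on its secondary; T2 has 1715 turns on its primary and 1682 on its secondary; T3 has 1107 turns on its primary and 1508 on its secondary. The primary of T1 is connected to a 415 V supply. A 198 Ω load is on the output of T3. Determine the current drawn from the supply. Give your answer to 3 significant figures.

Secondary of T1: V = 415.00 × 951/1203 = 328.07 V.
Secondary of T2: V = 328.07 × 1682/1715 = 321.75 V.
Secondary of T3: V = 321.75 × 1508/1107 = 438.31 V.
I_load = 438.31/198 = 2.2137 A, so P_out = 438.31 × 2.2137 = 970.27 W.
All ideal ⇒ P_in = P_out, so I_supply = 970.27/415 = 2.34 A.

I_supply ≈ 2.34 A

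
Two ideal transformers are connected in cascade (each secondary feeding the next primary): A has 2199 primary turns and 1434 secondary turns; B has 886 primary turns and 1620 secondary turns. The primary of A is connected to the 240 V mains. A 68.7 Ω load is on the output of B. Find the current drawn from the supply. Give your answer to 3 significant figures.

I_supply ≈ 4.97 A

Secondary of A: V = 240.00 × 1434/2199 = 156.51 V.
Secondary of B: V = 156.51 × 1620/886 = 286.16 V.
I_load = 286.16/68.7 = 4.1654 A, so P_out = 286.16 × 4.1654 = 1192.0 W.
All ideal ⇒ P_in = P_out, so I_supply = 1192.0/240 = 4.97 A.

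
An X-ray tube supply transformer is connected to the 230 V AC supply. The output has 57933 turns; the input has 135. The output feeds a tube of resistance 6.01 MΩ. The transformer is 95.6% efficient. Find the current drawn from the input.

I_in ≈ 7.37 A

V_out = 230 × 57933/135 = 98701 V.
I_out = V_out/R = 98701/(6.01×10^6) = 0.016423 A.
P_out = V_out I_out = 98701 × 0.016423 = 1620.9 W.
P_in = P_out/η = 1620.9/0.956 = 1695.5 W.
I_in = P_in/V_in = 1695.5/230 = 7.37 A.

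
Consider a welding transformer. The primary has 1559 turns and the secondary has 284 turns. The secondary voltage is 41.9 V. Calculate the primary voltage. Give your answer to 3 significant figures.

V_p ≈ 230 V

V_p/V_s = N_p/N_s, so V_p = 41.9 × 1559/284 = 230 V.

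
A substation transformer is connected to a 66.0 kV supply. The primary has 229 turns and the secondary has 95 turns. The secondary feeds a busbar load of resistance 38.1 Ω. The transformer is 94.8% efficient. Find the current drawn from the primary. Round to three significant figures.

V_s = 66000 × 95/229 = 27380 V.
I_s = V_s/R = 27380/38.1 = 718.63 A.
P_out = V_s I_s = 27380 × 718.63 = 1.9676×10^7 W.
P_in = P_out/η = 1.9676×10^7/0.948 = 2.0755×10^7 W.
I_p = P_in/V_p = 2.0755×10^7/66000 = 314 A.

I_p ≈ 314 A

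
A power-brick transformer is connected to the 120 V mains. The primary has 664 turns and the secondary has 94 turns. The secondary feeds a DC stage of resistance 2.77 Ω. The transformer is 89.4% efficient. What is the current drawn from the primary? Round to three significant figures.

I_p ≈ 0.971 A

V_s = 120 × 94/664 = 16.988 V.
I_s = V_s/R = 16.988/2.77 = 6.1328 A.
P_out = V_s I_s = 16.988 × 6.1328 = 104.18 W.
P_in = P_out/η = 104.18/0.894 = 116.54 W.
I_p = P_in/V_p = 116.54/120 = 0.971 A.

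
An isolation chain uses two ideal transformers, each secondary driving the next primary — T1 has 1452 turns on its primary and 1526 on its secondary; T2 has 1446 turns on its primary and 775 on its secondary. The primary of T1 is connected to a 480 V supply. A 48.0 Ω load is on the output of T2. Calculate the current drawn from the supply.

I_supply ≈ 3.17 A

Secondary of T1: V = 480.00 × 1526/1452 = 504.46 V.
Secondary of T2: V = 504.46 × 775/1446 = 270.37 V.
I_load = 270.37/48.0 = 5.6328 A, so P_out = 270.37 × 5.6328 = 1522.9 W.
All ideal ⇒ P_in = P_out, so I_supply = 1522.9/480 = 3.17 A.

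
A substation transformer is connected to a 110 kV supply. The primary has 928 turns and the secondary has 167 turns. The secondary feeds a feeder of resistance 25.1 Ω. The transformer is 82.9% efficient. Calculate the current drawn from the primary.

I_p ≈ 171 A

V_s = 110000 × 167/928 = 19795 V.
I_s = V_s/R = 19795/25.1 = 788.66 A.
P_out = V_s I_s = 19795 × 788.66 = 1.5612×10^7 W.
P_in = P_out/η = 1.5612×10^7/0.829 = 1.8832×10^7 W.
I_p = P_in/V_p = 1.8832×10^7/110000 = 171 A.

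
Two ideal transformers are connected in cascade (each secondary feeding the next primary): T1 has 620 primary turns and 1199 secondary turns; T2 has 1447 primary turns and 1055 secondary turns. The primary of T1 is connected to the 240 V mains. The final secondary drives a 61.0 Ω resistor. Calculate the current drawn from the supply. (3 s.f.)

Secondary of T1: V = 240.00 × 1199/620 = 464.13 V.
Secondary of T2: V = 464.13 × 1055/1447 = 338.39 V.
I_load = 338.39/61.0 = 5.5474 A, so P_out = 338.39 × 5.5474 = 1877.2 W.
All ideal ⇒ P_in = P_out, so I_supply = 1877.2/240 = 7.82 A.

I_supply ≈ 7.82 A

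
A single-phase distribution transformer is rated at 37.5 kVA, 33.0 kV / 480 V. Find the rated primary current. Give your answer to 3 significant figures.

I_p = S/V_p = 37500/33000 = 1.14 A.

I_p ≈ 1.14 A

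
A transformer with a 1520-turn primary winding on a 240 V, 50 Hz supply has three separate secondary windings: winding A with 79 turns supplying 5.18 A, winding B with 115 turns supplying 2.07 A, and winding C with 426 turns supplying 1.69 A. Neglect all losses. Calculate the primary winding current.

I_p ≈ 0.899 A

V_A = 240 × 79/1520 = 12.474 V; V_B = 240 × 115/1520 = 18.158 V; V_C = 240 × 426/1520 = 67.263 V.
P_out = V_A I_A + V_B I_B + V_C I_C = 12.474×5.18 + 18.158×2.07 + 67.263×1.69 = 64.614 + 37.587 + 113.67 = 215.88 W.
Ideal ⇒ P_in = P_out, so I_p = P_out/V_p = 215.88/240 = 0.899 A.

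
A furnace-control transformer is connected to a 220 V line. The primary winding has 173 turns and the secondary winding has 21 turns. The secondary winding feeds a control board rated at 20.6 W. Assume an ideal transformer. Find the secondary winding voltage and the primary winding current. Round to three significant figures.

V_s = V_p × N_s/N_p = 220 × 21/173 = 26.705 V.
I_s = P/V_s = 20.6/26.705 = 0.77139 A.
I_p = I_s × N_s/N_p = 0.77139 × 21/173 = 0.0936 A.

V_s ≈ 26.7 V, I_p ≈ 0.0936 A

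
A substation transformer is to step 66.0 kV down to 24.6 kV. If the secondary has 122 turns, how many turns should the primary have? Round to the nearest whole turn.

N_p = 327 turns

N_p/N_s = V_p/V_s, so N_p = 122 × 66000/24600 = 327.3 ≈ 327 turns.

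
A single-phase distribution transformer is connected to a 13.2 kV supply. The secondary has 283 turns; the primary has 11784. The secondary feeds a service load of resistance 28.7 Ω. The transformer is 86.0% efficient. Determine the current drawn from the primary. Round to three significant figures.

I_p ≈ 0.308 A

V_s = 13200 × 283/11784 = 317.01 V.
I_s = V_s/R = 317.01/28.7 = 11.046 A.
P_out = V_s I_s = 317.01 × 11.046 = 3501.5 W.
P_in = P_out/η = 3501.5/0.860 = 4071.5 W.
I_p = P_in/V_p = 4071.5/13200 = 0.308 A.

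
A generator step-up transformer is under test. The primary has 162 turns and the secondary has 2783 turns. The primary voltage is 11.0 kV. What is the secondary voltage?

V_s/V_p = N_s/N_p, so V_s = 11000 × 2783/162 = 189000 V.

V_s ≈ 189000 V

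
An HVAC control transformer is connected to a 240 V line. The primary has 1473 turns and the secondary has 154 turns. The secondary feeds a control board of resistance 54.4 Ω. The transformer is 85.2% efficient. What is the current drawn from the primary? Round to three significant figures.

I_p ≈ 0.0566 A

V_s = 240 × 154/1473 = 25.092 V.
I_s = V_s/R = 25.092/54.4 = 0.46124 A.
P_out = V_s I_s = 25.092 × 0.46124 = 11.573 W.
P_in = P_out/η = 11.573/0.852 = 13.584 W.
I_p = P_in/V_p = 13.584/240 = 0.0566 A.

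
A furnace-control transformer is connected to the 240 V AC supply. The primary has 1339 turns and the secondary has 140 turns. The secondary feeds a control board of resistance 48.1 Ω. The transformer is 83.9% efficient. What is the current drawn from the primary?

I_p ≈ 0.0650 A

V_s = 240 × 140/1339 = 25.093 V.
I_s = V_s/R = 25.093/48.1 = 0.52169 A.
P_out = V_s I_s = 25.093 × 0.52169 = 13.091 W.
P_in = P_out/η = 13.091/0.839 = 15.603 W.
I_p = P_in/V_p = 15.603/240 = 0.0650 A.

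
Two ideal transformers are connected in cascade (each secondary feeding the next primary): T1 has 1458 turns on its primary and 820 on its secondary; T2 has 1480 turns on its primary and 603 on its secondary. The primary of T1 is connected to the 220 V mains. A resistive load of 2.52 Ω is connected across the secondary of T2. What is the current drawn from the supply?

I_supply ≈ 4.58 A

Secondary of T1: V = 220.00 × 820/1458 = 123.73 V.
Secondary of T2: V = 123.73 × 603/1480 = 50.412 V.
I_load = 50.412/2.52 = 20.005 A, so P_out = 50.412 × 20.005 = 1008.5 W.
All ideal ⇒ P_in = P_out, so I_supply = 1008.5/220 = 4.58 A.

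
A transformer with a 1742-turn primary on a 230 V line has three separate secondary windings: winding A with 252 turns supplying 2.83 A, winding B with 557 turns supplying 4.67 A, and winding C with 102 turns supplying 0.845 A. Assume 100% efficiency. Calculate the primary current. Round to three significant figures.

V_A = 230 × 252/1742 = 33.272 V; V_B = 230 × 557/1742 = 73.542 V; V_C = 230 × 102/1742 = 13.467 V.
P_out = V_A I_A + V_B I_B + V_C I_C = 33.272×2.83 + 73.542×4.67 + 13.467×0.845 = 94.160 + 343.44 + 11.380 = 448.98 W.
Ideal ⇒ P_in = P_out, so I_p = P_out/V_p = 448.98/230 = 1.95 A.

I_p ≈ 1.95 A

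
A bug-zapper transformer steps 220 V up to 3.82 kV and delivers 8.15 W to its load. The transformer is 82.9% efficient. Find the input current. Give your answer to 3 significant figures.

P_in = P_out/η = 8.15/0.829 = 9.8311 W.
I_in = P_in/V_in = 9.8311/220 = 0.0447 A.

I_in ≈ 0.0447 A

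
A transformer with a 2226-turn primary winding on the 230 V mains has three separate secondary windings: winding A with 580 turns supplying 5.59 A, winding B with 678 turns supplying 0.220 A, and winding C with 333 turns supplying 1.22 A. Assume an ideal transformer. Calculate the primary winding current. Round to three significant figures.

V_A = 230 × 580/2226 = 59.928 V; V_B = 230 × 678/2226 = 70.054 V; V_C = 230 × 333/2226 = 34.407 V.
P_out = V_A I_A + V_B I_B + V_C I_C = 59.928×5.59 + 70.054×0.220 + 34.407×1.22 = 335.00 + 15.412 + 41.977 = 392.39 W.
Ideal ⇒ P_in = P_out, so I_p = P_out/V_p = 392.39/230 = 1.71 A.

I_p ≈ 1.71 A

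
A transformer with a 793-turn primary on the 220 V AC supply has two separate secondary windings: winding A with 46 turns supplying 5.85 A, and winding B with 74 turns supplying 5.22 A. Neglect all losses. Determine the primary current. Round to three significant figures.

I_p ≈ 0.826 A

V_A = 220 × 46/793 = 12.762 V; V_B = 220 × 74/793 = 20.530 V.
P_out = V_A I_A + V_B I_B = 12.762×5.85 + 20.530×5.22 = 74.656 + 107.16 = 181.82 W.
Ideal ⇒ P_in = P_out, so I_p = P_out/V_p = 181.82/220 = 0.826 A.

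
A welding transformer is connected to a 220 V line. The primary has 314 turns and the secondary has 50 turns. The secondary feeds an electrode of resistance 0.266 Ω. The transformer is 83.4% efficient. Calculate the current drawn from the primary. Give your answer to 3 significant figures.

I_p ≈ 25.1 A

V_s = 220 × 50/314 = 35.032 V.
I_s = V_s/R = 35.032/0.266 = 131.70 A.
P_out = V_s I_s = 35.032 × 131.70 = 4613.6 W.
P_in = P_out/η = 4613.6/0.834 = 5532.0 W.
I_p = P_in/V_p = 5532.0/220 = 25.1 A.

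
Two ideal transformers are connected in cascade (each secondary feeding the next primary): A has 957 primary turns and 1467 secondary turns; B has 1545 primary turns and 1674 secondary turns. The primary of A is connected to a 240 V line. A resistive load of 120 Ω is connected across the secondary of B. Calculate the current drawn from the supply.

Secondary of A: V = 240.00 × 1467/957 = 367.90 V.
Secondary of B: V = 367.90 × 1674/1545 = 398.62 V.
I_load = 398.62/120 = 3.3218 A, so P_out = 398.62 × 3.3218 = 1324.1 W.
All ideal ⇒ P_in = P_out, so I_supply = 1324.1/240 = 5.52 A.

I_supply ≈ 5.52 A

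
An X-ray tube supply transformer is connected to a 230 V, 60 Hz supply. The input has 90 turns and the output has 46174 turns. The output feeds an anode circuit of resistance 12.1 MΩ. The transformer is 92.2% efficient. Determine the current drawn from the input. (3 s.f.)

V_out = 230 × 46174/90 = 118000 V.
I_out = V_out/R = 118000/(1.21×10^7) = 0.0097521 A.
P_out = V_out I_out = 118000 × 0.0097521 = 1150.7 W.
P_in = P_out/η = 1150.7/0.922 = 1248.1 W.
I_in = P_in/V_in = 1248.1/230 = 5.43 A.

I_in ≈ 5.43 A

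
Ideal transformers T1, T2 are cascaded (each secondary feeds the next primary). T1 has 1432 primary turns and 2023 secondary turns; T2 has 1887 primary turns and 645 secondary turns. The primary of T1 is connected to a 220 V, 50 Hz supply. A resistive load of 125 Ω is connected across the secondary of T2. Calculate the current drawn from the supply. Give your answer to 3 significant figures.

After T1: V = 220.00 × 2023/1432 = 310.80 V.
After T2: V = 310.80 × 645/1887 = 106.23 V.
I_load = 106.23/125 = 0.84987 A, so P_out = 106.23 × 0.84987 = 90.285 W.
All ideal ⇒ P_in = P_out, so I_supply = 90.285/220 = 0.410 A.

I_supply ≈ 0.410 A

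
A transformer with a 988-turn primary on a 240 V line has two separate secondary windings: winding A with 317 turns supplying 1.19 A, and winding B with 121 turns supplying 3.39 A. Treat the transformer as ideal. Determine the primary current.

I_p ≈ 0.797 A

V_A = 240 × 317/988 = 77.004 V; V_B = 240 × 121/988 = 29.393 V.
P_out = V_A I_A + V_B I_B = 77.004×1.19 + 29.393×3.39 = 91.635 + 99.641 = 191.28 W.
Ideal ⇒ P_in = P_out, so I_p = P_out/V_p = 191.28/240 = 0.797 A.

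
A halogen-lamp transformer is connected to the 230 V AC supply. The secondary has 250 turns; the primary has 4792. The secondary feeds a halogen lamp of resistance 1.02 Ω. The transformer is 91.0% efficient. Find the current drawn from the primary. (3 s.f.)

V_s = 230 × 250/4792 = 11.999 V.
I_s = V_s/R = 11.999/1.02 = 11.764 A.
P_out = V_s I_s = 11.999 × 11.764 = 141.16 W.
P_in = P_out/η = 141.16/0.910 = 155.12 W.
I_p = P_in/V_p = 155.12/230 = 0.674 A.

I_p ≈ 0.674 A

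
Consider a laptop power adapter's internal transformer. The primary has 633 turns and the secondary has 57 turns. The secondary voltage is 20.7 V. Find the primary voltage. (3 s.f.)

V_p ≈ 230 V

V_p/V_s = N_p/N_s, so V_p = 20.7 × 633/57 = 230 V.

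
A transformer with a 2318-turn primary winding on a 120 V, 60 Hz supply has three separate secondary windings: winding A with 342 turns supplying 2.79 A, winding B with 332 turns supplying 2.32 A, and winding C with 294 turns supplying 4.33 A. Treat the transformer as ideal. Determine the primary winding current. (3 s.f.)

I_p ≈ 1.29 A

V_A = 120 × 342/2318 = 17.705 V; V_B = 120 × 332/2318 = 17.187 V; V_C = 120 × 294/2318 = 15.220 V.
P_out = V_A I_A + V_B I_B + V_C I_C = 17.705×2.79 + 17.187×2.32 + 15.220×4.33 = 49.397 + 39.874 + 65.903 = 155.17 W.
Ideal ⇒ P_in = P_out, so I_p = P_out/V_p = 155.17/120 = 1.29 A.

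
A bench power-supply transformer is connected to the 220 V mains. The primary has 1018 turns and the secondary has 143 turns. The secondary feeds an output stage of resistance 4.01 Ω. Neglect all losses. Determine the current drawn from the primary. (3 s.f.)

V_s = V_p × N_s/N_p = 220 × 143/1018 = 30.904 V.
I_s = V_s/R = 30.904/4.01 = 7.7067 A.
For an ideal transformer I_p N_p = I_s N_s, so I_p = 7.7067 × 143/1018 = 1.08 A.

I_p ≈ 1.08 A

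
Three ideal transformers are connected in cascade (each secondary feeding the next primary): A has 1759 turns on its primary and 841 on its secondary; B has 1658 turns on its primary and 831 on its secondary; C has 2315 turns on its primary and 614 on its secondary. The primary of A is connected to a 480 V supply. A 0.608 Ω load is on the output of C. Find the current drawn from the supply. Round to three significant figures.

Secondary of A: V = 480.00 × 841/1759 = 229.49 V.
Secondary of B: V = 229.49 × 831/1658 = 115.02 V.
Secondary of C: V = 115.02 × 614/2315 = 30.507 V.
I_load = 30.507/0.608 = 50.177 A, so P_out = 30.507 × 50.177 = 1530.8 W.
All ideal ⇒ P_in = P_out, so I_supply = 1530.8/480 = 3.19 A.

I_supply ≈ 3.19 A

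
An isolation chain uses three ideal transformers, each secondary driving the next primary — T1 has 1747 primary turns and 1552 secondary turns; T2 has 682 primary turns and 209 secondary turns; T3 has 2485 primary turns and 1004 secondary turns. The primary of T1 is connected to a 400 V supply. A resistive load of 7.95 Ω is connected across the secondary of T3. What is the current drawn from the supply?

I_supply ≈ 0.609 A

Secondary of T1: V = 400.00 × 1552/1747 = 355.35 V.
Secondary of T2: V = 355.35 × 209/682 = 108.90 V.
Secondary of T3: V = 108.90 × 1004/2485 = 43.998 V.
I_load = 43.998/7.95 = 5.5343 A, so P_out = 43.998 × 5.5343 = 243.49 W.
All ideal ⇒ P_in = P_out, so I_supply = 243.49/400 = 0.609 A.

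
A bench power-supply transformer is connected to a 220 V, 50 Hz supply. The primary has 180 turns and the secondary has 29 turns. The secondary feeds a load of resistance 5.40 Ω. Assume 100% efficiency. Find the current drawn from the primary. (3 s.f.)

I_p ≈ 1.06 A

V_s = V_p × N_s/N_p = 220 × 29/180 = 35.444 V.
I_s = V_s/R = 35.444/5.40 = 6.5638 A.
For an ideal transformer I_p N_p = I_s N_s, so I_p = 6.5638 × 29/180 = 1.06 A.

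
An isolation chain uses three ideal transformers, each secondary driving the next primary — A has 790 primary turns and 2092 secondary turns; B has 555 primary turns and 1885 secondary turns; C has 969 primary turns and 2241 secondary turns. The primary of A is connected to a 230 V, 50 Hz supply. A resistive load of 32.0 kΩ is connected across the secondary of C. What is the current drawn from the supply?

I_supply ≈ 3.11 A

Secondary of A: V = 230.00 × 2092/790 = 609.06 V.
Secondary of B: V = 609.06 × 1885/555 = 2068.6 V.
Secondary of C: V = 2068.6 × 2241/969 = 4784.1 V.
I_load = 4784.1/32000 = 0.14950 A, so P_out = 4784.1 × 0.14950 = 715.23 W.
All ideal ⇒ P_in = P_out, so I_supply = 715.23/230 = 3.11 A.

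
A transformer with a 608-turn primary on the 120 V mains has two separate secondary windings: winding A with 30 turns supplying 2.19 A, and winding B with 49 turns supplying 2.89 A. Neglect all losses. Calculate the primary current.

V_A = 120 × 30/608 = 5.9211 V; V_B = 120 × 49/608 = 9.6711 V.
P_out = V_A I_A + V_B I_B = 5.9211×2.19 + 9.6711×2.89 = 12.967 + 27.949 = 40.916 W.
Ideal ⇒ P_in = P_out, so I_p = P_out/V_p = 40.916/120 = 0.341 A.

I_p ≈ 0.341 A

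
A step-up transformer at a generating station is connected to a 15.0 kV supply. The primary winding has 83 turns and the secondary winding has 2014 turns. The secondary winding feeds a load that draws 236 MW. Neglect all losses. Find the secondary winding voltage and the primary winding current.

V_s ≈ 364000 V, I_p ≈ 15700 A

V_s = V_p × N_s/N_p = 15000 × 2014/83 = 363980 V.
I_s = P/V_s = 2.36×10^8/363980 = 648.39 A.
I_p = I_s × N_s/N_p = 648.39 × 2014/83 = 15700 A.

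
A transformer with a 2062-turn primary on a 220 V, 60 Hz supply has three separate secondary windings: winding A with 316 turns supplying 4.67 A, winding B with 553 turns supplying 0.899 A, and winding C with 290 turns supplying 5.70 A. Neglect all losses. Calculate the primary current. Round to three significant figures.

I_p ≈ 1.76 A

V_A = 220 × 316/2062 = 33.715 V; V_B = 220 × 553/2062 = 59.001 V; V_C = 220 × 290/2062 = 30.941 V.
P_out = V_A I_A + V_B I_B + V_C I_C = 33.715×4.67 + 59.001×0.899 + 30.941×5.70 = 157.45 + 53.042 + 176.36 = 386.85 W.
Ideal ⇒ P_in = P_out, so I_p = P_out/V_p = 386.85/220 = 1.76 A.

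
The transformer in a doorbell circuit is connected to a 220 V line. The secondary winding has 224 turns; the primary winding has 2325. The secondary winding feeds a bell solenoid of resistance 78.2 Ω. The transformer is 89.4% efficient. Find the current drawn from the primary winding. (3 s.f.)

V_s = 220 × 224/2325 = 21.196 V.
I_s = V_s/R = 21.196/78.2 = 0.27104 A.
P_out = V_s I_s = 21.196 × 0.27104 = 5.7450 W.
P_in = P_out/η = 5.7450/0.894 = 6.4262 W.
I_p = P_in/V_p = 6.4262/220 = 0.0292 A.

I_p ≈ 0.0292 A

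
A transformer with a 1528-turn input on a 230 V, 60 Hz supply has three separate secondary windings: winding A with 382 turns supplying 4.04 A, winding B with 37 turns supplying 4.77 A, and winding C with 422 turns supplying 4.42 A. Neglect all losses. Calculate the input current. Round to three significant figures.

V_A = 230 × 382/1528 = 57.500 V; V_B = 230 × 37/1528 = 5.5694 V; V_C = 230 × 422/1528 = 63.521 V.
P_out = V_A I_A + V_B I_B + V_C I_C = 57.500×4.04 + 5.5694×4.77 + 63.521×4.42 = 232.30 + 26.566 + 280.76 = 539.63 W.
Ideal ⇒ P_in = P_out, so I_in = P_out/V_in = 539.63/230 = 2.35 A.

I_in ≈ 2.35 A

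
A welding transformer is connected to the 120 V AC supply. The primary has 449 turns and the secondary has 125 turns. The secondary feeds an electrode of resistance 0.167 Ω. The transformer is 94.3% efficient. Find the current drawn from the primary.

V_s = 120 × 125/449 = 33.408 V.
I_s = V_s/R = 33.408/0.167 = 200.05 A.
P_out = V_s I_s = 33.408 × 200.05 = 6683.0 W.
P_in = P_out/η = 6683.0/0.943 = 7087.0 W.
I_p = P_in/V_p = 7087.0/120 = 59.1 A.

I_p ≈ 59.1 A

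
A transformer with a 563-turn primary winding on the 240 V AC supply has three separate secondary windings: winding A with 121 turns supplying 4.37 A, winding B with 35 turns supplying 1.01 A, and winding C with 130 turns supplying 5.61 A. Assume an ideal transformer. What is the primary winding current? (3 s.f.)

I_p ≈ 2.30 A

V_A = 240 × 121/563 = 51.581 V; V_B = 240 × 35/563 = 14.920 V; V_C = 240 × 130/563 = 55.417 V.
P_out = V_A I_A + V_B I_B + V_C I_C = 51.581×4.37 + 14.920×1.01 + 55.417×5.61 = 225.41 + 15.069 + 310.89 = 551.37 W.
Ideal ⇒ P_in = P_out, so I_p = P_out/V_p = 551.37/240 = 2.30 A.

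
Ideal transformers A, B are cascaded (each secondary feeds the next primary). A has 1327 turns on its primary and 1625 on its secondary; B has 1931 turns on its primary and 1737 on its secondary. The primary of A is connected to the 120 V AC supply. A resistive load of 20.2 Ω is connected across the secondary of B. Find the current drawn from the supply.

I_supply ≈ 7.21 A

After A: V = 120.00 × 1625/1327 = 146.95 V.
After B: V = 146.95 × 1737/1931 = 132.18 V.
I_load = 132.18/20.2 = 6.5438 A, so P_out = 132.18 × 6.5438 = 864.99 W.
All ideal ⇒ P_in = P_out, so I_supply = 864.99/120 = 7.21 A.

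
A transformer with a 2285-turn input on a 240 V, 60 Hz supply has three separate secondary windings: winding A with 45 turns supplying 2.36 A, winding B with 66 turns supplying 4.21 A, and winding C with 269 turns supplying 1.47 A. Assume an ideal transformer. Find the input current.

I_in ≈ 0.341 A

V_A = 240 × 45/2285 = 4.7265 V; V_B = 240 × 66/2285 = 6.9322 V; V_C = 240 × 269/2285 = 28.254 V.
P_out = V_A I_A + V_B I_B + V_C I_C = 4.7265×2.36 + 6.9322×4.21 + 28.254×1.47 = 11.154 + 29.184 + 41.533 = 81.872 W.
Ideal ⇒ P_in = P_out, so I_in = P_out/V_in = 81.872/240 = 0.341 A.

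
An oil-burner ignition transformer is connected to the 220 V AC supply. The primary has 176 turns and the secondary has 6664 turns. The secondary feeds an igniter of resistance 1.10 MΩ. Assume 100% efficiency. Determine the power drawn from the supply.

P ≈ 63.1 W

V_s = V_p × N_s/N_p = 220 × 6664/176 = 8330.0 V.
I_s = V_s/R = 8330.0/(1.10×10^6) = 0.0075727 A.
I_p = I_s × N_s/N_p = 0.0075727 × 6664/176 = 0.28673 A.
P = V_p I_p = 220 × 0.28673 = 63.1 W.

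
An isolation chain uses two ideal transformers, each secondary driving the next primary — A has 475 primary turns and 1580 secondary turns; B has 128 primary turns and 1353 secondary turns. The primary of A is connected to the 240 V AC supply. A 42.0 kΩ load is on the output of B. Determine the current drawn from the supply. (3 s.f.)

I_supply ≈ 7.06 A

After A: V = 240.00 × 1580/475 = 798.32 V.
After B: V = 798.32 × 1353/128 = 8438.4 V.
I_load = 8438.4/42000 = 0.20092 A, so P_out = 8438.4 × 0.20092 = 1695.4 W.
All ideal ⇒ P_in = P_out, so I_supply = 1695.4/240 = 7.06 A.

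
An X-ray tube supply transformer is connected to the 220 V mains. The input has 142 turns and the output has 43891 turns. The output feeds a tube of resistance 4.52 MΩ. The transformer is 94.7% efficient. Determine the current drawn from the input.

I_in ≈ 4.91 A

V_out = 220 × 43891/142 = 68000 V.
I_out = V_out/R = 68000/(4.52×10^6) = 0.015044 A.
P_out = V_out I_out = 68000 × 0.015044 = 1023.0 W.
P_in = P_out/η = 1023.0/0.947 = 1080.3 W.
I_in = P_in/V_in = 1080.3/220 = 4.91 A.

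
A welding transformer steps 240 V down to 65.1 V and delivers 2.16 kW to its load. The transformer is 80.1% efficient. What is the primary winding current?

I_p ≈ 11.2 A

P_in = P_out/η = 2160/0.801 = 2696.6 W.
I_p = P_in/V_p = 2696.6/240 = 11.2 A.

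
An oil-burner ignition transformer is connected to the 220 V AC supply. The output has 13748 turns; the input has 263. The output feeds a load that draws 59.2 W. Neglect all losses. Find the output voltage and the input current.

V_out = V_in × N_out/N_in = 220 × 13748/263 = 11500 V.
I_out = P/V_out = 59.2/11500 = 0.0051477 A.
I_in = I_out × N_out/N_in = 0.0051477 × 13748/263 = 0.269 A.

V_out ≈ 11500 V, I_in ≈ 0.269 A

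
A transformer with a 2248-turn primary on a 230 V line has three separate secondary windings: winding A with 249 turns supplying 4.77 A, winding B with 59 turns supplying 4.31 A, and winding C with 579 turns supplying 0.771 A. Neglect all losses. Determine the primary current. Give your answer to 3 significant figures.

V_A = 230 × 249/2248 = 25.476 V; V_B = 230 × 59/2248 = 6.0365 V; V_C = 230 × 579/2248 = 59.239 V.
P_out = V_A I_A + V_B I_B + V_C I_C = 25.476×4.77 + 6.0365×4.31 + 59.239×0.771 = 121.52 + 26.017 + 45.674 = 193.21 W.
Ideal ⇒ P_in = P_out, so I_p = P_out/V_p = 193.21/230 = 0.840 A.

I_p ≈ 0.840 A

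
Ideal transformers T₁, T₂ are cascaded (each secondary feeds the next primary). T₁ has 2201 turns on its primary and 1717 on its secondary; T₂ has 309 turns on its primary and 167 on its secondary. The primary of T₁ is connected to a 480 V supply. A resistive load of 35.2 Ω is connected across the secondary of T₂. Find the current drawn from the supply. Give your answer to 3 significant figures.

I_supply ≈ 2.42 A

After T₁: V = 480.00 × 1717/2201 = 374.45 V.
After T₂: V = 374.45 × 167/309 = 202.37 V.
I_load = 202.37/35.2 = 5.7492 A, so P_out = 202.37 × 5.7492 = 1163.5 W.
All ideal ⇒ P_in = P_out, so I_supply = 1163.5/480 = 2.42 A.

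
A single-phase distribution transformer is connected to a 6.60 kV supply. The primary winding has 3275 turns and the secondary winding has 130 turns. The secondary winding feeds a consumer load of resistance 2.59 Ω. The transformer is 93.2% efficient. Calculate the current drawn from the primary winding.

I_p ≈ 4.31 A

V_s = 6600 × 130/3275 = 261.98 V.
I_s = V_s/R = 261.98/2.59 = 101.15 A.
P_out = V_s I_s = 261.98 × 101.15 = 26500 W.
P_in = P_out/η = 26500/0.932 = 28434 W.
I_p = P_in/V_p = 28434/6600 = 4.31 A.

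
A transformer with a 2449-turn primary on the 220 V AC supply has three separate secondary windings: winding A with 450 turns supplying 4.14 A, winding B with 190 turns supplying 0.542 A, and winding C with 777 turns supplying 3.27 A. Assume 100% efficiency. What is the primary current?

I_p ≈ 1.84 A

V_A = 220 × 450/2449 = 40.425 V; V_B = 220 × 190/2449 = 17.068 V; V_C = 220 × 777/2449 = 69.800 V.
P_out = V_A I_A + V_B I_B + V_C I_C = 40.425×4.14 + 17.068×0.542 + 69.800×3.27 = 167.36 + 9.2510 + 228.25 = 404.85 W.
Ideal ⇒ P_in = P_out, so I_p = P_out/V_p = 404.85/220 = 1.84 A.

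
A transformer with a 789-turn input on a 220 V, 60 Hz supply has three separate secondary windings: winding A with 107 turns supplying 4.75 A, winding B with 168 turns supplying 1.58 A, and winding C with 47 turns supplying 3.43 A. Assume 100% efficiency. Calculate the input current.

I_in ≈ 1.18 A

V_A = 220 × 107/789 = 29.835 V; V_B = 220 × 168/789 = 46.844 V; V_C = 220 × 47/789 = 13.105 V.
P_out = V_A I_A + V_B I_B + V_C I_C = 29.835×4.75 + 46.844×1.58 + 13.105×3.43 = 141.72 + 74.014 + 44.951 = 260.68 W.
Ideal ⇒ P_in = P_out, so I_in = P_out/V_in = 260.68/220 = 1.18 A.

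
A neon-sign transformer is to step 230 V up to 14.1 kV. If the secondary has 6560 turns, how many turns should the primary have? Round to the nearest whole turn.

N_p = 107 turns

N_p/N_s = V_p/V_s, so N_p = 6560 × 230/14100 = 107.0 ≈ 107 turns.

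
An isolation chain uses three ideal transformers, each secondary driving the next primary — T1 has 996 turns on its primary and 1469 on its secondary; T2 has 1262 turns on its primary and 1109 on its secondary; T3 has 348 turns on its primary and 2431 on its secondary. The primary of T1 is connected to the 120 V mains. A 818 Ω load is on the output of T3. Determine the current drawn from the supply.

I_supply ≈ 12.0 A

Secondary of T1: V = 120.00 × 1469/996 = 176.99 V.
Secondary of T2: V = 176.99 × 1109/1262 = 155.53 V.
Secondary of T3: V = 155.53 × 2431/348 = 1086.5 V.
I_load = 1086.5/818 = 1.3282 A, so P_out = 1086.5 × 1.3282 = 1443.1 W.
All ideal ⇒ P_in = P_out, so I_supply = 1443.1/120 = 12.0 A.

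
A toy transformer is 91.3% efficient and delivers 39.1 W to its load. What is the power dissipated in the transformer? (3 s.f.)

P_loss ≈ 3.73 W

P_in = P_out/η = 39.1/0.913 = 42.8258 W.
P_loss = P_in − P_out = 42.8258 − 39.1 = 3.73 W.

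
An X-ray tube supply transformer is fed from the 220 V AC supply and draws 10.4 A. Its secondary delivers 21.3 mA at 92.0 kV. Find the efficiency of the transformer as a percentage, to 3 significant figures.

η ≈ 85.6%

P_in = 220 × 10.4 = 2288.00 W.
P_out = 92000 × 0.0213 = 1959.60 W.
η = P_out/P_in = 1959.60/2288.00 = 0.856.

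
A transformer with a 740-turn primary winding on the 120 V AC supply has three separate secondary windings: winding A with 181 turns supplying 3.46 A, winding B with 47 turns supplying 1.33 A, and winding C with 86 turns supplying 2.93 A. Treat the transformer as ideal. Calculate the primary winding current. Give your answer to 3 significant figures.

I_p ≈ 1.27 A

V_A = 120 × 181/740 = 29.351 V; V_B = 120 × 47/740 = 7.6216 V; V_C = 120 × 86/740 = 13.946 V.
P_out = V_A I_A + V_B I_B + V_C I_C = 29.351×3.46 + 7.6216×1.33 + 13.946×2.93 = 101.56 + 10.137 + 40.862 = 152.55 W.
Ideal ⇒ P_in = P_out, so I_p = P_out/V_p = 152.55/120 = 1.27 A.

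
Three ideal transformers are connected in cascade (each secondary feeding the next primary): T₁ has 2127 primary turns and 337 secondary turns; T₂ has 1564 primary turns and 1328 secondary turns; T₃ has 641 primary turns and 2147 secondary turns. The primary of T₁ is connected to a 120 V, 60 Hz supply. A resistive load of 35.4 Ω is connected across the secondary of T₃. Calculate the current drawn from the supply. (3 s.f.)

I_supply ≈ 0.688 A

After T₁: V = 120.00 × 337/2127 = 19.013 V.
After T₂: V = 19.013 × 1328/1564 = 16.144 V.
After T₃: V = 16.144 × 2147/641 = 54.073 V.
I_load = 54.073/35.4 = 1.5275 A, so P_out = 54.073 × 1.5275 = 82.595 W.
All ideal ⇒ P_in = P_out, so I_supply = 82.595/120 = 0.688 A.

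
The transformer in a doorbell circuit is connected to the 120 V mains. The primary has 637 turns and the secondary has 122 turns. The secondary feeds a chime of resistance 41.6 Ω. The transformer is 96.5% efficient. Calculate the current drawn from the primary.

V_s = 120 × 122/637 = 22.983 V.
I_s = V_s/R = 22.983/41.6 = 0.55247 A.
P_out = V_s I_s = 22.983 × 0.55247 = 12.697 W.
P_in = P_out/η = 12.697/0.965 = 13.158 W.
I_p = P_in/V_p = 13.158/120 = 0.110 A.

I_p ≈ 0.110 A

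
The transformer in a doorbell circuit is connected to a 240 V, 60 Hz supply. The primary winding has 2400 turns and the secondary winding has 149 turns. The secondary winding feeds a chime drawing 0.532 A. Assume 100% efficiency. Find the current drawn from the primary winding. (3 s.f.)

I_p ≈ 0.0330 A

For an ideal transformer I_p N_p = I_s N_s, so I_p = 0.532 × 149/2400 = 0.0330 A.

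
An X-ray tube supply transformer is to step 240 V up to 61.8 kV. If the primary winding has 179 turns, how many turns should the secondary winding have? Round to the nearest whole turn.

N_s/N_p = V_s/V_p, so N_s = 179 × 61800/240 = 46092.5 ≈ 46092 turns.

N_s = 46092 turns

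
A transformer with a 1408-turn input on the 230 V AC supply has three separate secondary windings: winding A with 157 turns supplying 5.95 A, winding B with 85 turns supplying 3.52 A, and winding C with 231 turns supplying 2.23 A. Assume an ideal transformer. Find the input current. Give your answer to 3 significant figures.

V_A = 230 × 157/1408 = 25.646 V; V_B = 230 × 85/1408 = 13.885 V; V_C = 230 × 231/1408 = 37.734 V.
P_out = V_A I_A + V_B I_B + V_C I_C = 25.646×5.95 + 13.885×3.52 + 37.734×2.23 = 152.60 + 48.875 + 84.148 = 285.62 W.
Ideal ⇒ P_in = P_out, so I_in = P_out/V_in = 285.62/230 = 1.24 A.

I_in ≈ 1.24 A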